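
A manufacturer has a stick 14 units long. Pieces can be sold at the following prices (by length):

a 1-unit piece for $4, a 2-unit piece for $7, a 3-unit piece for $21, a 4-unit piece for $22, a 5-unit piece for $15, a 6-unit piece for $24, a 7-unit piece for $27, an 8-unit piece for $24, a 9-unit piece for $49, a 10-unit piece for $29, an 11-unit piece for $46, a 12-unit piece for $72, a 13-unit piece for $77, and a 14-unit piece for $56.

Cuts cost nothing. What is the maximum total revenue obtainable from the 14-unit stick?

Build R[k] bottom-up: R[k] = max over allowed piece i of (p[i] + R[k−i]).
R[1] = 4
R[2] = 8  (first piece 1, then R[1]=4)
R[3] = 21
R[4] = 25  (first piece 1, then R[3]=21)
R[5] = 29  (first piece 1, then R[4]=25)
R[6] = 42  (first piece 3, then R[3]=21)
R[7] = 46  (first piece 1, then R[6]=42)
R[8] = 50  (first piece 1, then R[7]=46)
R[9] = 63  (first piece 3, then R[6]=42)
R[10] = 67  (first piece 1, then R[9]=63)
R[11] = 71  (first piece 1, then R[10]=67)
R[12] = 84  (first piece 3, then R[9]=63)
R[13] = 88  (first piece 1, then R[12]=84)
R[14] = 92  (first piece 1, then R[13]=88)
One optimal cutting: 3 + 3 + 3 + 3 + 1 + 1 → $21 + $21 + $21 + $21 + $4 + $4 = $92.

92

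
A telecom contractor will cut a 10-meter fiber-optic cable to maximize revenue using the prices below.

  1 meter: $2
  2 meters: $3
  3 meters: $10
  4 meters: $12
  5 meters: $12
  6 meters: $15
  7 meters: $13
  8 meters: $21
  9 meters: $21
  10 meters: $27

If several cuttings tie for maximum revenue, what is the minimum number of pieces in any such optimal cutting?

Consider every possible first cut. r[k] is the best of p[i]+r[k−i] over all sellable i≤k.
r[1] = 2
r[2] = 4  (first piece 1, then r[1]=2)
r[3] = 10
r[4] = 12  (first piece 1, then r[3]=10)
r[5] = 14  (first piece 1, then r[4]=12)
r[6] = 20  (first piece 3, then r[3]=10)
r[7] = 22  (first piece 1, then r[6]=20)
r[8] = 24  (first piece 1, then r[7]=22)
r[9] = 30  (first piece 3, then r[6]=20)
r[10] = 32  (first piece 1, then r[9]=30)
Maximum revenue is $32.
Now minimize piece count subject to staying optimal: for each k, pieces[k] = 1 + min over i with p[i]+r[k−i]=r[k] of pieces[k−i].
pieces[7] = 2
pieces[8] = 2
pieces[9] = 3
pieces[10] = 3

3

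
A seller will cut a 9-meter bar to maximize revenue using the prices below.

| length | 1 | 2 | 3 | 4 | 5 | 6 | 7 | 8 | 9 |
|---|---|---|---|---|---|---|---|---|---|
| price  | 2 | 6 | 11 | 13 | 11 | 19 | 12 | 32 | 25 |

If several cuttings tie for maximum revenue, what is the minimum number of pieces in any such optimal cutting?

Consider every possible first cut. r[k] is the best of p[i]+r[k−i] over all sellable i≤k.
r[1] = 2
r[2] = max(2+2, 6+0) = 6
r[3] = max(2+6, 6+2, 11+0) = 11
r[4] = max(2+11, 6+6, 11+2, 13+0) = 13
r[5] = max(2+13, 6+11, 11+6, 13+2, 11+0) = 17
r[6] = max(2+17, 6+13, 11+11, 13+6, 11+2, 19+0) = 22
r[7] = max(2+22, 6+17, 11+13, …, 19+2, 12+0) = 24
r[8] = max(2+24, 6+22, 11+17, …, 12+2, 32+0) = 32
r[9] = max(2+32, 6+24, 11+22, …, 32+2, 25+0) = 34
Maximum revenue is 34.
Now minimize piece count subject to staying optimal: for each k, pieces[k] = 1 + min over i with p[i]+r[k−i]=r[k] of pieces[k−i].
pieces[6] = 2
pieces[7] = 2
pieces[8] = 1
pieces[9] = 2

2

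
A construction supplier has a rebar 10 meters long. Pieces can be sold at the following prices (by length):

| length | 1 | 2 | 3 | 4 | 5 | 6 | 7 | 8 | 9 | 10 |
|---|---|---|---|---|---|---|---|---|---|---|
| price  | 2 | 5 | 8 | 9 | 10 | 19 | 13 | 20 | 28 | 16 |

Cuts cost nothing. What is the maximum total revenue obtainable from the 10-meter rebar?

30

Let r[k] be the best obtainable value from length k. For each k, try every first piece i and keep the best of price[i] + r[k−i].
r[1] = 2
r[2] = max(2+2, 5+0) = 5
r[3] = max(2+5, 5+2, 8+0) = 8
r[4] = max(2+8, 5+5, 8+2, 9+0) = 10
r[5] = max(2+10, 5+8, 8+5, 9+2, 10+0) = 13
r[6] = max(2+13, 5+10, 8+8, 9+5, 10+2, 19+0) = 19
r[7] = max(2+19, 5+13, 8+10, …, 19+2, 13+0) = 21
r[8] = max(2+21, 5+19, 8+13, …, 13+2, 20+0) = 24
r[9] = max(2+24, 5+21, 8+19, …, 20+2, 28+0) = 28
r[10] = max(2+28, 5+24, 8+21, …, 28+2, 16+0) = 30
One optimal cutting: 9 + 1 → ₹28 + ₹2 = ₹30.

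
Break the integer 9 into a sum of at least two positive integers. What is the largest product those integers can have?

Let m[k] be the best product for length k (with at least one cut). For each first piece i, the rest contributes max(k−i, m[k−i]).
m[2] = 1·max(1,0) = 1·1 = 1
m[3] = 1·max(2,1) = 1·2 = 2
m[4] = 2·max(2,1) = 2·2 = 4
m[5] = 2·max(3,2) = 2·3 = 6
m[6] = 3·max(3,2) = 3·3 = 9
m[7] = 2·max(5,6) = 2·6 = 12
m[8] = 2·max(6,9) = 2·9 = 18
m[9] = 3·max(6,9) = 3·9 = 27
One optimal split: 3 + 3 + 3; product 3·3·3 = 27.

27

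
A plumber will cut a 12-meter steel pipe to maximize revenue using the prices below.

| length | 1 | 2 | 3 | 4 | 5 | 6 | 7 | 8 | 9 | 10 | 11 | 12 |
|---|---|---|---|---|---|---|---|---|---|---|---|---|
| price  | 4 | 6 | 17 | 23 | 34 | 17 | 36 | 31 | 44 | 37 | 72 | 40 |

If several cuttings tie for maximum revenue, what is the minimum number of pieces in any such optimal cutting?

2

Consider every possible first cut. r[k] is the best of p[i]+r[k−i] over all sellable i≤k.
r[1] = 4
r[2] = max(4+4, 6+0) = 8
r[3] = max(4+8, 6+4, 17+0) = 17
r[4] = max(4+17, 6+8, 17+4, 23+0) = 23
r[5] = max(4+23, 6+17, 17+8, 23+4, 34+0) = 34
r[6] = max(4+34, 6+23, 17+17, 23+8, 34+4, 17+0) = 38
r[7] = max(4+38, 6+34, 17+23, …, 17+4, 36+0) = 42
r[8] = max(4+42, 6+38, 17+34, …, 36+4, 31+0) = 51
r[9] = max(4+51, 6+42, 17+38, …, 31+4, 44+0) = 57
r[10] = max(4+57, 6+51, 17+42, …, 44+4, 37+0) = 68
r[11] = max(4+68, 6+57, 17+51, …, 37+4, 72+0) = 72
r[12] = max(4+72, 6+68, 17+57, …, 72+4, 40+0) = 76
Maximum revenue is $76.
Now minimize piece count subject to staying optimal: for each k, pieces[k] = 1 + min over i with p[i]+r[k−i]=r[k] of pieces[k−i].
pieces[9] = 2
pieces[10] = 2
pieces[11] = 1
pieces[12] = 2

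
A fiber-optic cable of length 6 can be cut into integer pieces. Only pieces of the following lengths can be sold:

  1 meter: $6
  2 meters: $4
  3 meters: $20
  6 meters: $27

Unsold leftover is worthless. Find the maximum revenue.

Build f[k] bottom-up: f[k] = max over allowed piece i of (p[i] + f[k−i]).
f[1] = 6
f[2] = max(6+6, 4+0) = 12
f[3] = max(6+12, 4+6, 20+0) = 20
f[4] = max(6+20, 4+12, 20+6) = 26
f[5] = max(6+26, 4+20, 20+12) = 32
f[6] = max(6+32, 4+26, 20+20, 27+0) = 40
One optimal cutting: 3 + 3 → $40.

40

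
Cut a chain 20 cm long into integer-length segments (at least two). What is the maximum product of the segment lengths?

1458

Fill f[k] for k=2..20: at each k try every first piece i and multiply by the better of (k−i) uncut or f[k−i].
f[2] = 1×max(1,0) = 1×1 = 1
f[3] = 1×max(2,1) = 1×2 = 2
f[4] = 2×max(2,1) = 2×2 = 4
f[5] = 2×max(3,2) = 2×3 = 6
f[6] = 3×max(3,2) = 3×3 = 9
f[7] = 2×max(5,6) = 2×6 = 12
f[8] = 2×max(6,9) = 2×9 = 18
f[9] = 3×max(6,9) = 3×9 = 27
f[10] = 2×max(8,18) = 2×18 = 36
f[11] = 2×max(9,27) = 2×27 = 54
f[12] = 3×max(9,27) = 3×27 = 81
f[13] = 2×max(11,54) = 2×54 = 108
f[14] = 2×max(12,81) = 2×81 = 162
f[15] = 3×max(12,81) = 3×81 = 243
f[16] = 2×max(14,162) = 2×162 = 324
f[17] = 2×max(15,243) = 2×243 = 486
f[18] = 3×max(15,243) = 3×243 = 729
f[19] = 2×max(17,486) = 2×486 = 972
f[20] = 2×max(18,729) = 2×729 = 1458
One optimal split: 3 + 3 + 3 + 3 + 3 + 3 + 2; product 3×3×3×3×3×3×2 = 1458.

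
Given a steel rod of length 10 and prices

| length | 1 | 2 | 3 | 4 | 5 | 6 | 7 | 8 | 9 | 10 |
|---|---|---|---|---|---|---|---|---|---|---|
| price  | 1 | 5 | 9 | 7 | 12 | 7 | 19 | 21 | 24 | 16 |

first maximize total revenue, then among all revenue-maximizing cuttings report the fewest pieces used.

Build r[k] bottom-up: r[k] = max over allowed piece i of (p[i] + r[k−i]).
r[1] = 1
r[2] = 5
r[3] = 9
r[4] = 10  (first piece 1, then r[3]=9)
r[5] = 14  (first piece 2, then r[3]=9)
r[6] = 18  (first piece 3, then r[3]=9)
r[7] = 19  (first piece 1, then r[6]=18)
r[8] = 23  (first piece 2, then r[6]=18)
r[9] = 27  (first piece 3, then r[6]=18)
r[10] = 28  (first piece 1, then r[9]=27)
Maximum revenue is $28.
Now minimize piece count subject to staying optimal: for each k, pieces[k] = 1 + min over i with p[i]+r[k−i]=r[k] of pieces[k−i].
pieces[7] = 1
pieces[8] = 3
pieces[9] = 3
pieces[10] = 2

2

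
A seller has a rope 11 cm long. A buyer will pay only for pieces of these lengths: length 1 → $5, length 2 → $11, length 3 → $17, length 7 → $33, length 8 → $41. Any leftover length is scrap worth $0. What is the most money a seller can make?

62

Let r[k] be the best obtainable value from length k. For each k, try every first piece i and keep the best of price[i] + r[k−i].
r[1] = 5
r[2] = 11
r[3] = 17
r[4] = 22  (first piece 1, then r[3]=17)
r[5] = 28  (first piece 2, then r[3]=17)
r[6] = 34  (first piece 3, then r[3]=17)
r[7] = 39  (first piece 1, then r[6]=34)
r[8] = 45  (first piece 2, then r[6]=34)
r[9] = 51  (first piece 3, then r[6]=34)
r[10] = 56  (first piece 1, then r[9]=51)
r[11] = 62  (first piece 2, then r[9]=51)
One optimal cutting: 3 + 3 + 3 + 2 → $62.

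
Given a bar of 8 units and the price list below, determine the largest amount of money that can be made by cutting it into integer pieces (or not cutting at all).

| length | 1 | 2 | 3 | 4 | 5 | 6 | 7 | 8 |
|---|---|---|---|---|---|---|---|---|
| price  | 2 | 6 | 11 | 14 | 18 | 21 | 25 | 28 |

Let R[k] be the best obtainable value from length k. For each k, try every first piece i and keep the best of price[i] + R[k−i].
R[1] = 2
R[2] = max(2+2, 6+0) = 6
R[3] = max(2+6, 6+2, 11+0) = 11
R[4] = max(2+11, 6+6, 11+2, 14+0) = 14
R[5] = max(2+14, 6+11, 11+6, 14+2, 18+0) = 18
R[6] = max(2+18, 6+14, 11+11, 14+6, 18+2, 21+0) = 22
R[7] = max(2+22, 6+18, 11+14, …, 21+2, 25+0) = 25
R[8] = max(2+25, 6+22, 11+18, …, 25+2, 28+0) = 29
One optimal cutting: 5 + 3 → €18 + €11 = €29.

29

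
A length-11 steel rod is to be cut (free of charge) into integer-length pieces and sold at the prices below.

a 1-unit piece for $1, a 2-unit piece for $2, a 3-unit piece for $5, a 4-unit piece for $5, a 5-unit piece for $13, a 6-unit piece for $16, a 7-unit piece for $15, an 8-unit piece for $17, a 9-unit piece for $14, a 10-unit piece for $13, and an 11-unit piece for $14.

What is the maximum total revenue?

Build v[k] bottom-up: v[k] = max over allowed piece i of (p[i] + v[k−i]).
v[1] = 1
v[2] = 2  (first piece 1, then v[1]=1)
v[3] = 5
v[4] = 6  (first piece 1, then v[3]=5)
v[5] = 13
v[6] = 16
v[7] = 17  (first piece 1, then v[6]=16)
v[8] = 18  (first piece 1, then v[7]=17)
v[9] = 21  (first piece 3, then v[6]=16)
v[10] = 26  (first piece 5, then v[5]=13)
v[11] = 29  (first piece 5, then v[6]=16)
One optimal cutting: 6 + 5 → $16 + $13 = $29.

29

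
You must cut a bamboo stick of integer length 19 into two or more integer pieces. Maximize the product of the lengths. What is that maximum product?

Define f[k] = max over 1≤i<k of i · max(k−i, f[k−i]); the inner max lets the remainder stay uncut if that's better.
f[2] = 1×max(1,0) = 1×1 = 1
f[3] = max(1×2, 2×1) = 2
f[4] = max(1×3, 2×2, 3×1) = 4
f[5] = max(1×4, 2×3, 3×2, 4×1) = 6
f[6] = max(1×6, 2×4, 3×3, 4×2, 5×1) = 9
f[7] = max(1×9, 2×6, 3×4, 4×3, 5×2, 6×1) = 12
f[8] = max(1×12, 2×9, 3×6, …, 6×2, 7×1) = 18
f[9] = max(1×18, 2×12, 3×9, …, 7×2, 8×1) = 27
f[10] = max(1×27, 2×18, 3×12, …, 8×2, 9×1) = 36
f[11] = max(1×36, 2×27, 3×18, …, 9×2, 10×1) = 54
f[12] = max(1×54, 2×36, 3×27, …, 10×2, 11×1) = 81
f[13] = max(1×81, 2×54, 3×36, …, 11×2, 12×1) = 108
f[14] = max(1×108, 2×81, 3×54, …, 12×2, 13×1) = 162
f[15] = max(1×162, 2×108, 3×81, …, 13×2, 14×1) = 243
f[16] = max(1×243, 2×162, 3×108, …, 14×2, 15×1) = 324
f[17] = max(1×324, 2×243, 3×162, …, 15×2, 16×1) = 486
f[18] = max(1×486, 2×324, 3×243, …, 16×2, 17×1) = 729
f[19] = max(1×729, 2×486, 3×324, …, 17×2, 18×1) = 972
One optimal split: 3 + 3 + 3 + 3 + 3 + 2 + 2; product 3×3×3×3×3×2×2 = 972.

972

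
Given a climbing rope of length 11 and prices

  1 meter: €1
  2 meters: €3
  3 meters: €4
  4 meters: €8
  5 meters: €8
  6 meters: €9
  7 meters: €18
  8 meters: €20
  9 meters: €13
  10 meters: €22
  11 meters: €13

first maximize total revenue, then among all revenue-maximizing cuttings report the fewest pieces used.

2

Build r[k] bottom-up: r[k] = max over allowed piece i of (p[i] + r[k−i]).
r[1] = 1
r[2] = max(1+1, 3+0) = 3
r[3] = max(1+3, 3+1, 4+0) = 4
r[4] = max(1+4, 3+3, 4+1, 8+0) = 8
r[5] = max(1+8, 3+4, 4+3, 8+1, 8+0) = 9
r[6] = max(1+9, 3+8, 4+4, 8+3, 8+1, 9+0) = 11
r[7] = max(1+11, 3+9, 4+8, …, 9+1, 18+0) = 18
r[8] = max(1+18, 3+11, 4+9, …, 18+1, 20+0) = 20
r[9] = max(1+20, 3+18, 4+11, …, 20+1, 13+0) = 21
r[10] = max(1+21, 3+20, 4+18, …, 13+1, 22+0) = 23
r[11] = max(1+23, 3+21, 4+20, …, 22+1, 13+0) = 26
Maximum revenue is €26.
Now minimize piece count subject to staying optimal: for each k, pieces[k] = 1 + min over i with p[i]+r[k−i]=r[k] of pieces[k−i].
pieces[8] = 1
pieces[9] = 2
pieces[10] = 2
pieces[11] = 2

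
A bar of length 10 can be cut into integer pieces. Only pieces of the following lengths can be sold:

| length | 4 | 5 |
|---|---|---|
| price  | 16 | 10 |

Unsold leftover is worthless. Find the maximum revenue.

Let r[k] be the best obtainable value from length k. For each k, try every first piece i and keep the best of price[i] + r[k−i].
r[1] = 0
r[2] = 0
r[3] = 0
r[4] = 16
r[5] = max(16+0, 10+0) = 16
r[6] = max(16+0, 10+0) = 16
r[7] = max(16+0, 10+0) = 16
r[8] = max(16+16, 10+0) = 32
r[9] = max(16+16, 10+16) = 32
r[10] = max(16+16, 10+16) = 32
One optimal cutting: pieces 4 + 4 with 2 units of scrap → $32.

32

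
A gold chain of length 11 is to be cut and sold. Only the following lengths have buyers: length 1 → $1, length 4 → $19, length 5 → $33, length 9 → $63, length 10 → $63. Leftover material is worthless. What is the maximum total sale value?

67

Let f[k] be the best obtainable value from length k. For each k, try every first piece i and keep the best of price[i] + f[k−i].
f[1] = 1
f[2] = 2  (first piece 1, then f[1]=1)
f[3] = 3  (first piece 1, then f[2]=2)
f[4] = max(1+3, 19+0) = 19
f[5] = max(1+19, 19+1, 33+0) = 33
f[6] = max(1+33, 19+2, 33+1) = 34
f[7] = max(1+34, 19+3, 33+2) = 35
f[8] = max(1+35, 19+19, 33+3) = 38
f[9] = max(1+38, 19+33, 33+19, 63+0) = 63
f[10] = max(1+63, 19+34, 33+33, 63+1, 63+0) = 66
f[11] = max(1+66, 19+35, 33+34, 63+2, 63+1) = 67
One optimal cutting: 5 + 5 + 1 → $67.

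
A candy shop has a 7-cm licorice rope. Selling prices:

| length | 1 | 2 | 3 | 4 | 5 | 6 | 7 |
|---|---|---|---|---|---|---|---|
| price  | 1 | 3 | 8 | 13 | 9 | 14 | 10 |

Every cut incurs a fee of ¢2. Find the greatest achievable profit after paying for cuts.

Let net[k] be the best obtainable value from length k. For each k, try every first piece i and keep the best of price[i] + net[k−i] minus the 2 cut fee when i<k.
net[1] = 1
net[2] = 3
net[3] = 8
net[4] = 13
net[5] = 12  (first piece 1, then net[4]=13)
net[6] = 14  (first piece 2, then net[4]=13)
net[7] = 19  (first piece 3, then net[4]=13)
One optimal plan: pieces 4 + 3 (1 cut) → ¢21 − ¢2 = ¢19.

19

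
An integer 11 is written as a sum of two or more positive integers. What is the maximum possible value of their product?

Fill f[k] for k=2..11: at each k try every first piece i and multiply by the better of (k−i) uncut or f[k−i].
Small cases: f[2]=1, f[3]=2, f[4]=4, f[5]=6.
f[6] = 3×max(3,2) = 3×3 = 9
f[7] = 2×max(5,6) = 2×6 = 12
f[8] = 2×max(6,9) = 2×9 = 18
f[9] = 3×max(6,9) = 3×9 = 27
f[10] = 2×max(8,18) = 2×18 = 36
f[11] = 2×max(9,27) = 2×27 = 54
One optimal split: 3 + 3 + 3 + 2; product 3×3×3×2 = 54.

54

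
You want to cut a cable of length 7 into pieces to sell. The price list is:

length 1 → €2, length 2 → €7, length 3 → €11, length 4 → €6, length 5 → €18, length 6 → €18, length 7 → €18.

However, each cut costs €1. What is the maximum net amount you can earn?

Let net[k] be the best obtainable value from length k. For each k, try every first piece i and keep the best of price[i] + net[k−i] minus the 1 cut fee when i<k.
net[1] = 2
net[2] = 7
net[3] = 11
net[4] = 13  (first piece 2, then net[2]=7)
net[5] = 18
net[6] = 21  (first piece 3, then net[3]=11)
net[7] = 24  (first piece 2, then net[5]=18)
One optimal plan: pieces 5 + 2 (1 cut) → €25 − €1 = €24.

24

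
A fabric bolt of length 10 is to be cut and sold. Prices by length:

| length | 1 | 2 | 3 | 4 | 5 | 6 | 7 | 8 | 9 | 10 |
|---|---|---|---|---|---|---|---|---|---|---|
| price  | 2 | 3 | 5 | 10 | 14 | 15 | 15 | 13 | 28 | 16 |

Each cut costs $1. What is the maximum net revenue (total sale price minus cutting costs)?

29

Build net[k] bottom-up: net[k] = max over allowed piece i of (p[i] + net[k−i]) − 1 per cut.
net[1] = 2
net[2] = 3  (first piece 1, then net[1]=2)
net[3] = 5
net[4] = 10
net[5] = 14
net[6] = 15  (first piece 1, then net[5]=14)
net[7] = 16  (first piece 1, then net[6]=15)
net[8] = 19  (first piece 4, then net[4]=10)
net[9] = 28
net[10] = 29  (first piece 1, then net[9]=28)
One optimal plan: pieces 9 + 1 (1 cut) → $30 − $1 = $29.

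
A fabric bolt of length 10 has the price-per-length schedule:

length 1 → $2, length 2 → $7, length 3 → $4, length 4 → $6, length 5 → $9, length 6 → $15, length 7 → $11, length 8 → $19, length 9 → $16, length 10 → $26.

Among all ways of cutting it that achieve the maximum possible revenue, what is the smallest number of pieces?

5

Consider every possible first cut. r[k] is the best of p[i]+r[k−i] over all sellable i≤k.
r[1] = 2
r[2] = max(2+2, 7+0) = 7
r[3] = max(2+7, 7+2, 4+0) = 9
r[4] = max(2+9, 7+7, 4+2, 6+0) = 14
r[5] = max(2+14, 7+9, 4+7, 6+2, 9+0) = 16
r[6] = max(2+16, 7+14, 4+9, 6+7, 9+2, 15+0) = 21
r[7] = max(2+21, 7+16, 4+14, …, 15+2, 11+0) = 23
r[8] = max(2+23, 7+21, 4+16, …, 11+2, 19+0) = 28
r[9] = max(2+28, 7+23, 4+21, …, 19+2, 16+0) = 30
r[10] = max(2+30, 7+28, 4+23, …, 16+2, 26+0) = 35
Maximum revenue is $35.
Now minimize piece count subject to staying optimal: for each k, pieces[k] = 1 + min over i with p[i]+r[k−i]=r[k] of pieces[k−i].
pieces[7] = 4
pieces[8] = 4
pieces[9] = 5
pieces[10] = 5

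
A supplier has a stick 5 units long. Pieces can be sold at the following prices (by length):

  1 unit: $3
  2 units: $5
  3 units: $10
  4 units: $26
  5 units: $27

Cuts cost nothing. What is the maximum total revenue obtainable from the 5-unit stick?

Consider every possible first cut. v[k] is the best of p[i]+v[k−i] over all sellable i≤k.
v[1] = 3
v[2] = max(3+3, 5+0) = 6
v[3] = max(3+6, 5+3, 10+0) = 10
v[4] = max(3+10, 5+6, 10+3, 26+0) = 26
v[5] = max(3+26, 5+10, 10+6, 26+3, 27+0) = 29
One optimal cutting: 4 + 1 → $26 + $3 = $29.

29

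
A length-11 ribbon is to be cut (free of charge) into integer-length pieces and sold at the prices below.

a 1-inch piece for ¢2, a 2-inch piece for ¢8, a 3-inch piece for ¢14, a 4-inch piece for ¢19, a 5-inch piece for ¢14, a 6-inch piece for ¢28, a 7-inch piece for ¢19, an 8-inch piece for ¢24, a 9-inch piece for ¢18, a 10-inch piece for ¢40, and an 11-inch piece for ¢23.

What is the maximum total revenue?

52

Build best[k] bottom-up: best[k] = max over allowed piece i of (p[i] + best[k−i]).
best[1] = 2
best[2] = max(2+2, 8+0) = 8
best[3] = max(2+8, 8+2, 14+0) = 14
best[4] = max(2+14, 8+8, 14+2, 19+0) = 19
best[5] = max(2+19, 8+14, 14+8, 19+2, 14+0) = 22
best[6] = max(2+22, 8+19, 14+14, 19+8, 14+2, 28+0) = 28
best[7] = max(2+28, 8+22, 14+19, …, 28+2, 19+0) = 33
best[8] = max(2+33, 8+28, 14+22, …, 19+2, 24+0) = 38
best[9] = max(2+38, 8+33, 14+28, …, 24+2, 18+0) = 42
best[10] = max(2+42, 8+38, 14+33, …, 18+2, 40+0) = 47
best[11] = max(2+47, 8+42, 14+38, …, 40+2, 23+0) = 52
One optimal cutting: 4 + 4 + 3 → ¢19 + ¢19 + ¢14 = ¢52.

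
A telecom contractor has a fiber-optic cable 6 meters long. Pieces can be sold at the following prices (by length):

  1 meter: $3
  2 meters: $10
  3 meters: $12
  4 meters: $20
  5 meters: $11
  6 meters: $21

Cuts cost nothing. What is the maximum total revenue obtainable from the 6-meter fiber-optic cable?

30

Build r[k] bottom-up: r[k] = max over allowed piece i of (p[i] + r[k−i]).
r[1] = 3
r[2] = 10
r[3] = 13  (first piece 1, then r[2]=10)
r[4] = 20  (first piece 2, then r[2]=10)
r[5] = 23  (first piece 1, then r[4]=20)
r[6] = 30  (first piece 2, then r[4]=20)
One optimal cutting: 2 + 2 + 2 → $10 + $10 + $10 = $30.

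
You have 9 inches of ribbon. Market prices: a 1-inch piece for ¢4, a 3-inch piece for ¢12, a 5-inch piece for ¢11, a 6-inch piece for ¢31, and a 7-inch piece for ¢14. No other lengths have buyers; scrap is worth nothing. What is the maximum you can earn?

43

Consider every possible first cut. f[k] is the best of p[i]+f[k−i] over all sellable i≤k.
f[1] = 4
f[2] = 8  (first piece 1, then f[1]=4)
f[3] = 12  (first piece 1, then f[2]=8)
f[4] = 16  (first piece 1, then f[3]=12)
f[5] = 20  (first piece 1, then f[4]=16)
f[6] = 31
f[7] = 35  (first piece 1, then f[6]=31)
f[8] = 39  (first piece 1, then f[7]=35)
f[9] = 43  (first piece 1, then f[8]=39)
One optimal cutting: 6 + 1 + 1 + 1 → ¢43.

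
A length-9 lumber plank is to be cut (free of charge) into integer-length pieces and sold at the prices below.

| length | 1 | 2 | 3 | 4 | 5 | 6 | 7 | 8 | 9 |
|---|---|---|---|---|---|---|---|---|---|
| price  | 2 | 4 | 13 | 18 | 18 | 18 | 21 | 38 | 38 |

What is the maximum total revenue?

40

Let best[k] be the best obtainable value from length k. For each k, try every first piece i and keep the best of price[i] + best[k−i].
best[1] = 2
best[2] = max(2+2, 4+0) = 4
best[3] = max(2+4, 4+2, 13+0) = 13
best[4] = max(2+13, 4+4, 13+2, 18+0) = 18
best[5] = max(2+18, 4+13, 13+4, 18+2, 18+0) = 20
best[6] = max(2+20, 4+18, 13+13, 18+4, 18+2, 18+0) = 26
best[7] = max(2+26, 4+20, 13+18, …, 18+2, 21+0) = 31
best[8] = max(2+31, 4+26, 13+20, …, 21+2, 38+0) = 38
best[9] = max(2+38, 4+31, 13+26, …, 38+2, 38+0) = 40
One optimal cutting: 8 + 1 → $38 + $2 = $40.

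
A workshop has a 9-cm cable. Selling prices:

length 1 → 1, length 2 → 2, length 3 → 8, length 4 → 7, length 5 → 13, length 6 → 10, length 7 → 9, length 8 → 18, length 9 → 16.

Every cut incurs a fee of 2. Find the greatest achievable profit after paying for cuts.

Let r[k] be the best obtainable value from length k. For each k, try every first piece i and keep the best of price[i] + r[k−i] minus the 2 cut fee when i<k.
r[1] = 1
r[2] = max(1+1-2, 2+0) = 2
r[3] = max(1+2-2, 2+1-2, 8+0) = 8
r[4] = max(1+8-2, 2+2-2, 8+1-2, 7+0) = 7
r[5] = max(1+7-2, 2+8-2, 8+2-2, 7+1-2, 13+0) = 13
r[6] = max(1+13-2, 2+7-2, 8+8-2, 7+2-2, 13+1-2, 10+0) = 14
r[7] = max(1+14-2, 2+13-2, 8+7-2, …, 10+1-2, 9+0) = 13
r[8] = max(1+13-2, 2+14-2, 8+13-2, …, 9+1-2, 18+0) = 19
r[9] = max(1+19-2, 2+13-2, 8+14-2, …, 18+1-2, 16+0) = 20
One optimal plan: pieces 3 + 3 + 3 (2 cuts) → 24 − 4 = 20.

20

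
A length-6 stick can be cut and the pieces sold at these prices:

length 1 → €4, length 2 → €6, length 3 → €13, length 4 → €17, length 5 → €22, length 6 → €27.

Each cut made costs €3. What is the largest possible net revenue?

Consider every possible first cut. v[k] is the best of p[i]+v[k−i] over all sellable i≤k, charging 3 whenever i<k.
v[1] = 4
v[2] = 6
v[3] = 13
v[4] = 17
v[5] = 22
v[6] = 27
Best is to make no cuts and sell whole for €27.

27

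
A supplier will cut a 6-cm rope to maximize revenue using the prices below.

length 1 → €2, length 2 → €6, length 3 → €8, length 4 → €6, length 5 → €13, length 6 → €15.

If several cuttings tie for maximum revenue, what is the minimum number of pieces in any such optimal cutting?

Build r[k] bottom-up: r[k] = max over allowed piece i of (p[i] + r[k−i]).
r[1] = 2
r[2] = max(2+2, 6+0) = 6
r[3] = max(2+6, 6+2, 8+0) = 8
r[4] = max(2+8, 6+6, 8+2, 6+0) = 12
r[5] = max(2+12, 6+8, 8+6, 6+2, 13+0) = 14
r[6] = max(2+14, 6+12, 8+8, 6+6, 13+2, 15+0) = 18
Maximum revenue is €18.
Now minimize piece count subject to staying optimal: for each k, pieces[k] = 1 + min over i with p[i]+r[k−i]=r[k] of pieces[k−i].
pieces[3] = 1
pieces[4] = 2
pieces[5] = 2
pieces[6] = 3

3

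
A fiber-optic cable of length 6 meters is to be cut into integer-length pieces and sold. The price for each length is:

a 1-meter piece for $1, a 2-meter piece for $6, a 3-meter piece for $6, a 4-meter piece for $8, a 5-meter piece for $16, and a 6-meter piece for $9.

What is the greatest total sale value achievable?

18

Consider every possible first cut. R[k] is the best of p[i]+R[k−i] over all sellable i≤k.
R[1] = 1
R[2] = max(1+1, 6+0) = 6
R[3] = max(1+6, 6+1, 6+0) = 7
R[4] = max(1+7, 6+6, 6+1, 8+0) = 12
R[5] = max(1+12, 6+7, 6+6, 8+1, 16+0) = 16
R[6] = max(1+16, 6+12, 6+7, 8+6, 16+1, 9+0) = 18
One optimal cutting: 2 + 2 + 2 → $6 + $6 + $6 = $18.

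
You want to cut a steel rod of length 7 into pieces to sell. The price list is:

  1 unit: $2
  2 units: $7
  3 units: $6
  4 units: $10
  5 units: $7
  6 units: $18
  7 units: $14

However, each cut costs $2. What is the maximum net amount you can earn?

18

Build v[k] bottom-up: v[k] = max over allowed piece i of (p[i] + v[k−i]) − 2 per cut.
v[1] = 2
v[2] = max(2+2-2, 7+0) = 7
v[3] = max(2+7-2, 7+2-2, 6+0) = 7
v[4] = max(2+7-2, 7+7-2, 6+2-2, 10+0) = 12
v[5] = max(2+12-2, 7+7-2, 6+7-2, 10+2-2, 7+0) = 12
v[6] = max(2+12-2, 7+12-2, 6+7-2, 10+7-2, 7+2-2, 18+0) = 18
v[7] = max(2+18-2, 7+12-2, 6+12-2, …, 18+2-2, 14+0) = 18
One optimal plan: pieces 6 + 1 (1 cut) → $20 − $2 = $18.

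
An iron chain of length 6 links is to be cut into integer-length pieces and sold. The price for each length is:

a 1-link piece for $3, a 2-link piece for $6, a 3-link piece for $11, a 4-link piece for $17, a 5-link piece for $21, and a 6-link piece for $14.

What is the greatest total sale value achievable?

24

Build r[k] bottom-up: r[k] = max over allowed piece i of (p[i] + r[k−i]).
r[1] = 3
r[2] = 6  (first piece 1, then r[1]=3)
r[3] = 11
r[4] = 17
r[5] = 21
r[6] = 24  (first piece 1, then r[5]=21)
One optimal cutting: 5 + 1 → $21 + $3 = $24.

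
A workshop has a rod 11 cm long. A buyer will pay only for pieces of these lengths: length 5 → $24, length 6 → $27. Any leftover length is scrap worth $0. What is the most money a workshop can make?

Build r[k] bottom-up: r[k] = max over allowed piece i of (p[i] + r[k−i]).
r[1] = 0
r[2] = 0
r[3] = 0
r[4] = 0
r[5] = 24
r[6] = max(24+0, 27+0) = 27
r[7] = max(24+0, 27+0) = 27
r[8] = max(24+0, 27+0) = 27
r[9] = max(24+0, 27+0) = 27
r[10] = max(24+24, 27+0) = 48
r[11] = max(24+27, 27+24) = 51
One optimal cutting: 6 + 5 → $51.

51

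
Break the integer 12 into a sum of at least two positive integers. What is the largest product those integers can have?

81

Fill m[k] for k=2..12: at each k try every first piece i and multiply by the better of (k−i) uncut or m[k−i].
m[2] = 1×max(1,0) = 1×1 = 1
m[3] = max(1×2, 2×1) = 2
m[4] = max(1×3, 2×2, 3×1) = 4
m[5] = max(1×4, 2×3, 3×2, 4×1) = 6
m[6] = max(1×6, 2×4, 3×3, 4×2, 5×1) = 9
m[7] = max(1×9, 2×6, 3×4, 4×3, 5×2, 6×1) = 12
m[8] = max(1×12, 2×9, 3×6, …, 6×2, 7×1) = 18
m[9] = max(1×18, 2×12, 3×9, …, 7×2, 8×1) = 27
m[10] = max(1×27, 2×18, 3×12, …, 8×2, 9×1) = 36
m[11] = max(1×36, 2×27, 3×18, …, 9×2, 10×1) = 54
m[12] = max(1×54, 2×36, 3×27, …, 10×2, 11×1) = 81
One optimal split: 3 + 3 + 3 + 3; product 3×3×3×3 = 81.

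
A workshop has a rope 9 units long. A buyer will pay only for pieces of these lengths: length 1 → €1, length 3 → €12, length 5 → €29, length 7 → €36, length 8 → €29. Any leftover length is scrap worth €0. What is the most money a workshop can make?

Let best[k] be the best obtainable value from length k. For each k, try every first piece i and keep the best of price[i] + best[k−i].
best[1] = 1
best[2] = 2  (first piece 1, then best[1]=1)
best[3] = 12
best[4] = 13  (first piece 1, then best[3]=12)
best[5] = 29
best[6] = 30  (first piece 1, then best[5]=29)
best[7] = 36
best[8] = 41  (first piece 3, then best[5]=29)
best[9] = 42  (first piece 1, then best[8]=41)
One optimal cutting: 5 + 3 + 1 → €42.

42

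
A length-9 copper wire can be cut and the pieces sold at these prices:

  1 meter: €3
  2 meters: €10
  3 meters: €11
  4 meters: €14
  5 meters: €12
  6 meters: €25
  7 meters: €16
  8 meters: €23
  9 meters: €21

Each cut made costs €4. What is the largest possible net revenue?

32

Let r[k] be the best obtainable value from length k. For each k, try every first piece i and keep the best of price[i] + r[k−i] minus the 4 cut fee when i<k.
r[1] = 3
r[2] = max(3+3-4, 10+0) = 10
r[3] = max(3+10-4, 10+3-4, 11+0) = 11
r[4] = max(3+11-4, 10+10-4, 11+3-4, 14+0) = 16
r[5] = max(3+16-4, 10+11-4, 11+10-4, 14+3-4, 12+0) = 17
r[6] = max(3+17-4, 10+16-4, 11+11-4, 14+10-4, 12+3-4, 25+0) = 25
r[7] = max(3+25-4, 10+17-4, 11+16-4, …, 25+3-4, 16+0) = 24
r[8] = max(3+24-4, 10+25-4, 11+17-4, …, 16+3-4, 23+0) = 31
r[9] = max(3+31-4, 10+24-4, 11+25-4, …, 23+3-4, 21+0) = 32
One optimal plan: pieces 6 + 3 (1 cut) → €36 − €4 = €32.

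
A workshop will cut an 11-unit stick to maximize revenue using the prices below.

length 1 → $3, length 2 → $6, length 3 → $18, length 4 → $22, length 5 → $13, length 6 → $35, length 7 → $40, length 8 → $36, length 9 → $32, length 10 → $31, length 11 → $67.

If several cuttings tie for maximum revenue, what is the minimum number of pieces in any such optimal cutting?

Build r[k] bottom-up: r[k] = max over allowed piece i of (p[i] + r[k−i]).
r[1] = 3
r[2] = max(3+3, 6+0) = 6
r[3] = max(3+6, 6+3, 18+0) = 18
r[4] = max(3+18, 6+6, 18+3, 22+0) = 22
r[5] = max(3+22, 6+18, 18+6, 22+3, 13+0) = 25
r[6] = max(3+25, 6+22, 18+18, 22+6, 13+3, 35+0) = 36
r[7] = max(3+36, 6+25, 18+22, …, 35+3, 40+0) = 40
r[8] = max(3+40, 6+36, 18+25, …, 40+3, 36+0) = 44
r[9] = max(3+44, 6+40, 18+36, …, 36+3, 32+0) = 54
r[10] = max(3+54, 6+44, 18+40, …, 32+3, 31+0) = 58
r[11] = max(3+58, 6+54, 18+44, …, 31+3, 67+0) = 67
Maximum revenue is $67.
Now minimize piece count subject to staying optimal: for each k, pieces[k] = 1 + min over i with p[i]+r[k−i]=r[k] of pieces[k−i].
pieces[8] = 2
pieces[9] = 3
pieces[10] = 2
pieces[11] = 1

1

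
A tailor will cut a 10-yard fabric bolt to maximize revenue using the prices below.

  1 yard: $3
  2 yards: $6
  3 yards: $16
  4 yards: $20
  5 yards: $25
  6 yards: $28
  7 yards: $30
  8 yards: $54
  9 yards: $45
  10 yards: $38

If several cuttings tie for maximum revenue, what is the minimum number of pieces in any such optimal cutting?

Build r[k] bottom-up: r[k] = max over allowed piece i of (p[i] + r[k−i]).
r[1] = 3
r[2] = 6  (first piece 1, then r[1]=3)
r[3] = 16
r[4] = 20
r[5] = 25
r[6] = 32  (first piece 3, then r[3]=16)
r[7] = 36  (first piece 3, then r[4]=20)
r[8] = 54
r[9] = 57  (first piece 1, then r[8]=54)
r[10] = 60  (first piece 1, then r[9]=57)
Maximum revenue is $60.
Now minimize piece count subject to staying optimal: for each k, pieces[k] = 1 + min over i with p[i]+r[k−i]=r[k] of pieces[k−i].
pieces[7] = 2
pieces[8] = 1
pieces[9] = 2
pieces[10] = 2

2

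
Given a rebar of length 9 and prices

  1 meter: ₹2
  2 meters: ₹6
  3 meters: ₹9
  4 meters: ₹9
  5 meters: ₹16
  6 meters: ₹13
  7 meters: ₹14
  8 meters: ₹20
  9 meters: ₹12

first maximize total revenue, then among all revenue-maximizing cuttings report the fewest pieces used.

Consider every possible first cut. r[k] is the best of p[i]+r[k−i] over all sellable i≤k.
r[1] = 2
r[2] = 6
r[3] = 9
r[4] = 12  (first piece 2, then r[2]=6)
r[5] = 16
r[6] = 18  (first piece 1, then r[5]=16)
r[7] = 22  (first piece 2, then r[5]=16)
r[8] = 25  (first piece 3, then r[5]=16)
r[9] = 28  (first piece 2, then r[7]=22)
Maximum revenue is ₹28.
Now minimize piece count subject to staying optimal: for each k, pieces[k] = 1 + min over i with p[i]+r[k−i]=r[k] of pieces[k−i].
pieces[6] = 2
pieces[7] = 2
pieces[8] = 2
pieces[9] = 3

3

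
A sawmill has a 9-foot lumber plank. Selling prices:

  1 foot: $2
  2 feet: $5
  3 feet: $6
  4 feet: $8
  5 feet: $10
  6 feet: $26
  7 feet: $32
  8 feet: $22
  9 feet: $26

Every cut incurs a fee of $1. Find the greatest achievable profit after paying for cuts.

Let v[k] be the best obtainable value from length k. For each k, try every first piece i and keep the best of price[i] + v[k−i] minus the 1 cut fee when i<k.
v[1] = 2
v[2] = max(2+2-1, 5+0) = 5
v[3] = max(2+5-1, 5+2-1, 6+0) = 6
v[4] = max(2+6-1, 5+5-1, 6+2-1, 8+0) = 9
v[5] = max(2+9-1, 5+6-1, 6+5-1, 8+2-1, 10+0) = 10
v[6] = max(2+10-1, 5+9-1, 6+6-1, 8+5-1, 10+2-1, 26+0) = 26
v[7] = max(2+26-1, 5+10-1, 6+9-1, …, 26+2-1, 32+0) = 32
v[8] = max(2+32-1, 5+26-1, 6+10-1, …, 32+2-1, 22+0) = 33
v[9] = max(2+33-1, 5+32-1, 6+26-1, …, 22+2-1, 26+0) = 36
One optimal plan: pieces 7 + 2 (1 cut) → $37 − $1 = $36.

36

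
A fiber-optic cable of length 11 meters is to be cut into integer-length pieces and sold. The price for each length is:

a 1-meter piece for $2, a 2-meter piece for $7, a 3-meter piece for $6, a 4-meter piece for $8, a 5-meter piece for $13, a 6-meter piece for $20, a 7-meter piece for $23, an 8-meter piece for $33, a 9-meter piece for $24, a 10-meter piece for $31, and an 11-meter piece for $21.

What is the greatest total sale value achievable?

42

Let R[k] be the best obtainable value from length k. For each k, try every first piece i and keep the best of price[i] + R[k−i].
R[1] = 2
R[2] = max(2+2, 7+0) = 7
R[3] = max(2+7, 7+2, 6+0) = 9
R[4] = max(2+9, 7+7, 6+2, 8+0) = 14
R[5] = max(2+14, 7+9, 6+7, 8+2, 13+0) = 16
R[6] = max(2+16, 7+14, 6+9, 8+7, 13+2, 20+0) = 21
R[7] = max(2+21, 7+16, 6+14, …, 20+2, 23+0) = 23
R[8] = max(2+23, 7+21, 6+16, …, 23+2, 33+0) = 33
R[9] = max(2+33, 7+23, 6+21, …, 33+2, 24+0) = 35
R[10] = max(2+35, 7+33, 6+23, …, 24+2, 31+0) = 40
R[11] = max(2+40, 7+35, 6+33, …, 31+2, 21+0) = 42
One optimal cutting: 8 + 2 + 1 → $33 + $7 + $2 = $42.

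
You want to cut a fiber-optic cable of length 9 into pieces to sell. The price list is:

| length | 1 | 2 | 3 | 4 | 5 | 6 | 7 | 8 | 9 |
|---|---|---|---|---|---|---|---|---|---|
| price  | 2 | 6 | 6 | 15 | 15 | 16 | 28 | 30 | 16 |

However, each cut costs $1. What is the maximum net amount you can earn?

33

Build r[k] bottom-up: r[k] = max over allowed piece i of (p[i] + r[k−i]) − 1 per cut.
r[1] = 2
r[2] = 6
r[3] = 7  (first piece 1, then r[2]=6)
r[4] = 15
r[5] = 16  (first piece 1, then r[4]=15)
r[6] = 20  (first piece 2, then r[4]=15)
r[7] = 28
r[8] = 30
r[9] = 33  (first piece 2, then r[7]=28)
One optimal plan: pieces 7 + 2 (1 cut) → $34 − $1 = $33.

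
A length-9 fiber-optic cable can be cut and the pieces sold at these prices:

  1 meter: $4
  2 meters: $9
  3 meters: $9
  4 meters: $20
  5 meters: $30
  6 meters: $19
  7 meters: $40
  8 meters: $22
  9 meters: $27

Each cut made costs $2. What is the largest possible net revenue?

48

Build r[k] bottom-up: r[k] = max over allowed piece i of (p[i] + r[k−i]) − 2 per cut.
r[1] = 4
r[2] = 9
r[3] = 11  (first piece 1, then r[2]=9)
r[4] = 20
r[5] = 30
r[6] = 32  (first piece 1, then r[5]=30)
r[7] = 40
r[8] = 42  (first piece 1, then r[7]=40)
r[9] = 48  (first piece 4, then r[5]=30)
One optimal plan: pieces 5 + 4 (1 cut) → $50 − $2 = $48.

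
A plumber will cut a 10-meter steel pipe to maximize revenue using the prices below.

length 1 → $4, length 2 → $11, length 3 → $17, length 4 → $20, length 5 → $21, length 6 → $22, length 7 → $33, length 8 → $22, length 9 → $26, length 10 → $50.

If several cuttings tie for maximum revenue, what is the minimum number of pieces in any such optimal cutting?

Build r[k] bottom-up: r[k] = max over allowed piece i of (p[i] + r[k−i]).
r[1] = 4
r[2] = max(4+4, 11+0) = 11
r[3] = max(4+11, 11+4, 17+0) = 17
r[4] = max(4+17, 11+11, 17+4, 20+0) = 22
r[5] = max(4+22, 11+17, 17+11, 20+4, 21+0) = 28
r[6] = max(4+28, 11+22, 17+17, 20+11, 21+4, 22+0) = 34
r[7] = max(4+34, 11+28, 17+22, …, 22+4, 33+0) = 39
r[8] = max(4+39, 11+34, 17+28, …, 33+4, 22+0) = 45
r[9] = max(4+45, 11+39, 17+34, …, 22+4, 26+0) = 51
r[10] = max(4+51, 11+45, 17+39, …, 26+4, 50+0) = 56
Maximum revenue is $56.
Now minimize piece count subject to staying optimal: for each k, pieces[k] = 1 + min over i with p[i]+r[k−i]=r[k] of pieces[k−i].
pieces[7] = 3
pieces[8] = 3
pieces[9] = 3
pieces[10] = 4

4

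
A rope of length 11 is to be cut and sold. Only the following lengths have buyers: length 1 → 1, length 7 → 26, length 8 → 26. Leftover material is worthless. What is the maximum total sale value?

Build r[k] bottom-up: r[k] = max over allowed piece i of (p[i] + r[k−i]).
r[1] = 1
r[2] = 2  (first piece 1, then r[1]=1)
r[3] = 3  (first piece 1, then r[2]=2)
r[4] = 4  (first piece 1, then r[3]=3)
r[5] = 5  (first piece 1, then r[4]=4)
r[6] = 6  (first piece 1, then r[5]=5)
r[7] = max(1+6, 26+0) = 26
r[8] = max(1+26, 26+1, 26+0) = 27
r[9] = max(1+27, 26+2, 26+1) = 28
r[10] = max(1+28, 26+3, 26+2) = 29
r[11] = max(1+29, 26+4, 26+3) = 30
One optimal cutting: 7 + 1 + 1 + 1 + 1 → 30.

30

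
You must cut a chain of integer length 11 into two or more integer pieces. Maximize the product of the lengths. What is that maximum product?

Fill f[k] for k=2..11: at each k try every first piece i and multiply by the better of (k−i) uncut or f[k−i].
Small cases: f[2]=1, f[3]=2, f[4]=4.
f[5] = 2·max(3,2) = 2·3 = 6
f[6] = 3·max(3,2) = 3·3 = 9
f[7] = 2·max(5,6) = 2·6 = 12
f[8] = 2·max(6,9) = 2·9 = 18
f[9] = 3·max(6,9) = 3·9 = 27
f[10] = 2·max(8,18) = 2·18 = 36
f[11] = 2·max(9,27) = 2·27 = 54
One optimal split: 3 + 3 + 3 + 2; product 3·3·3·2 = 54.

54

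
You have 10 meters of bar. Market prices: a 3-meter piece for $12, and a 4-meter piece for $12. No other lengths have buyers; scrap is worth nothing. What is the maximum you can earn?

36

Consider every possible first cut. best[k] is the best of p[i]+best[k−i] over all sellable i≤k.
best[1] = 0
best[2] = 0
best[3] = 12
best[4] = 12
best[5] = 12
best[6] = 24  (first piece 3, then best[3]=12)
best[7] = 24
best[8] = 24
best[9] = 36  (first piece 3, then best[6]=24)
best[10] = 36
One optimal cutting: pieces 3 + 3 + 3 with 1 meter of scrap → $36.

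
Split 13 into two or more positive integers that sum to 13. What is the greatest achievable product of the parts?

108

Define prod[k] = max over 1≤i<k of i · max(k−i, prod[k−i]); the inner max lets the remainder stay uncut if that's better.
prod[2] = 1*max(1,0) = 1*1 = 1
prod[3] = max(1*2, 2*1) = 2
prod[4] = max(1*3, 2*2, 3*1) = 4
prod[5] = max(1*4, 2*3, 3*2, 4*1) = 6
prod[6] = max(1*6, 2*4, 3*3, 4*2, 5*1) = 9
prod[7] = max(1*9, 2*6, 3*4, 4*3, 5*2, 6*1) = 12
prod[8] = max(1*12, 2*9, 3*6, …, 6*2, 7*1) = 18
prod[9] = max(1*18, 2*12, 3*9, …, 7*2, 8*1) = 27
prod[10] = max(1*27, 2*18, 3*12, …, 8*2, 9*1) = 36
prod[11] = max(1*36, 2*27, 3*18, …, 9*2, 10*1) = 54
prod[12] = max(1*54, 2*36, 3*27, …, 10*2, 11*1) = 81
prod[13] = max(1*81, 2*54, 3*36, …, 11*2, 12*1) = 108
One optimal split: 3 + 3 + 3 + 2 + 2; product 3*3*3*2*2 = 108.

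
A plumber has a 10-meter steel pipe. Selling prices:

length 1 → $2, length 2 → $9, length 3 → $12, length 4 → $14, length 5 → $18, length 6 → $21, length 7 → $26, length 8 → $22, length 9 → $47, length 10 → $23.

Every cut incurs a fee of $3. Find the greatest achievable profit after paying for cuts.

46

Build net[k] bottom-up: net[k] = max over allowed piece i of (p[i] + net[k−i]) − 3 per cut.
net[1] = 2
net[2] = 9
net[3] = 12
net[4] = 15  (first piece 2, then net[2]=9)
net[5] = 18  (first piece 2, then net[3]=12)
net[6] = 21  (first piece 2, then net[4]=15)
net[7] = 26
net[8] = 27  (first piece 2, then net[6]=21)
net[9] = 47
net[10] = 46  (first piece 1, then net[9]=47)
One optimal plan: pieces 9 + 1 (1 cut) → $49 − $3 = $46.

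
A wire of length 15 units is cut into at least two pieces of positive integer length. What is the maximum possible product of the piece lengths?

243

Define m[k] = max over 1≤i<k of i · max(k−i, m[k−i]); the inner max lets the remainder stay uncut if that's better.
m[2] = 1*max(1,0) = 1*1 = 1
m[3] = 1*max(2,1) = 1*2 = 2
m[4] = 2*max(2,1) = 2*2 = 4
m[5] = 2*max(3,2) = 2*3 = 6
m[6] = 3*max(3,2) = 3*3 = 9
m[7] = 2*max(5,6) = 2*6 = 12
m[8] = 2*max(6,9) = 2*9 = 18
m[9] = 3*max(6,9) = 3*9 = 27
m[10] = 2*max(8,18) = 2*18 = 36
m[11] = 2*max(9,27) = 2*27 = 54
m[12] = 3*max(9,27) = 3*27 = 81
m[13] = 2*max(11,54) = 2*54 = 108
m[14] = 2*max(12,81) = 2*81 = 162
m[15] = 3*max(12,81) = 3*81 = 243
One optimal split: 3 + 3 + 3 + 3 + 3; product 3*3*3*3*3 = 243.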